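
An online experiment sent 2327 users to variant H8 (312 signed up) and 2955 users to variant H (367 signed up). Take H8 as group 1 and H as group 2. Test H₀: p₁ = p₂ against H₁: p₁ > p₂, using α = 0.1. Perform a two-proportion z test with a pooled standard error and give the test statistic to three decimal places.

z = 1.065

p̂₁ = 312/2327 ≈ 0.13408, p̂₂ = 367/2955 ≈ 0.12420.
Pooled p̂ = (312+367)/(2327+2955) = 679/5282 = 0.12855.
SE = √(p̂(1−p̂)(1/n₁+1/n₂)) = √(0.12855·0.87145·0.000768147) = √(8.60515e-05) = 0.00928.
z = (0.13408 − 0.12420)/0.00928 = 0.00988/0.00928 = 1.065.
p-value = P(Z > 1.065) ≈ 0.1434, so at α = 0.1 we fail to reject H₀.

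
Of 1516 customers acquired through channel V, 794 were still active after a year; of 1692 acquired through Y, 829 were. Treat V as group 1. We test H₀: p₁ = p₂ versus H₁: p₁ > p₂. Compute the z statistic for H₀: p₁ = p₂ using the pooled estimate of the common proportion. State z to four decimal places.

p̂₁ = 794/1516 ≈ 0.523747, p̂₂ = 829/1692 ≈ 0.489953.
Pooled p̂ = (794+829)/(1516+1692) = 1623/3208 = 0.505923.
SE = √(0.249965 × 0.00125065) = 0.017681.
z = (0.523747 − 0.489953)/0.017681 = 0.033794/0.017681 = 1.9113.

z = 1.9113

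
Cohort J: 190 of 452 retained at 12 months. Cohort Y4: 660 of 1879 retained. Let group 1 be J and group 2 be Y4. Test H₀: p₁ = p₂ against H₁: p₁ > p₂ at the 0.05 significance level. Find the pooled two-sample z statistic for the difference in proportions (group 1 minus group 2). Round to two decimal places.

z = 2.74

p̂₁ = 190/452 ≈ 0.4204, p̂₂ = 660/1879 ≈ 0.3513.
Pooled p̂ = (190+660)/(452+1879) = 850/2331 = 0.3647.
SE = √(0.23168 × 0.00274459) = 0.0252.
z = (0.4204 − 0.3513)/0.0252 = 0.0691/0.0252 = 2.74.
p-value = P(Z > 2.740) ≈ 0.0031, so at α = 0.05 we reject H₀.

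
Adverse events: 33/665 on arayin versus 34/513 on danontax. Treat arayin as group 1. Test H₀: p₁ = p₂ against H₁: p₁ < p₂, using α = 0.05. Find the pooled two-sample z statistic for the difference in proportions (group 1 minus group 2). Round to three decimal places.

p̂₁ = 33/665 = 0.04962, p̂₂ = 34/513 = 0.06628.
Pooled p̂ = (33+34)/(665+513) = 67/1178 = 0.05688.
SE = √(p̂(1−p̂)(1/n₁+1/n₂)) = √(0.05688·0.94312·0.00345308) = √(0.000185227) = 0.01361.
z = (0.04962 − 0.06628)/0.01361 = -0.01666/0.01361 = -1.224.
p-value = P(Z < -1.224) ≈ 0.1106, so at α = 0.05 we fail to reject H₀.

z = -1.224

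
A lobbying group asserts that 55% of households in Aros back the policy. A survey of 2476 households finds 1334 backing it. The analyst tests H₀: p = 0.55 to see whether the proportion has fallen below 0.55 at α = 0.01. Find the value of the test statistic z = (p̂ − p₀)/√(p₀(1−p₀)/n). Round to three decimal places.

z = -1.123

p̂ = 1334/2476 = 0.53877.
Under H₀, SE = √(0.55·0.45/2476) = √(9.99596e-05) = 0.01000.
z = (0.53877 − 0.55)/0.01000 = -0.01123/0.01000 = -1.123.
p-value = P(Z < -1.123) ≈ 0.1307; since p > α = 0.01, fail to reject H₀.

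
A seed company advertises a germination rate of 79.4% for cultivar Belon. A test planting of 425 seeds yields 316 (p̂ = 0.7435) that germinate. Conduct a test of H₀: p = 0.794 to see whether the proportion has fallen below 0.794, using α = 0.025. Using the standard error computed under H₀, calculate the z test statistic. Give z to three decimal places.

z = -2.573

p̂ = 316/425 ≈ 0.743529.
SE = √(p₀(1−p₀)/n) = √(0.16356/425) = 0.019618.
z = (0.743529 − 0.794)/0.019618 = -0.050471/0.019618 = -2.573.
p-value = P(Z < -2.573) ≈ 0.0050, so at α = 0.025 we reject H₀.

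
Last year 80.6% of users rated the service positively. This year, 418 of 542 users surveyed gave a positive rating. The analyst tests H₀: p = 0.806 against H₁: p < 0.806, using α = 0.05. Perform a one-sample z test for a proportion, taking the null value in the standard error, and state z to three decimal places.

z = -2.048

p̂ = 418/542 ≈ 0.771218.
Under H₀, SE = √(0.806·0.194/542) = √(0.000288494) = 0.016985.
z = (0.771218 − 0.806)/0.016985 = -0.034782/0.016985 = -2.048.
p-value = P(Z < -2.048) ≈ 0.0203, so at α = 0.05 we reject H₀.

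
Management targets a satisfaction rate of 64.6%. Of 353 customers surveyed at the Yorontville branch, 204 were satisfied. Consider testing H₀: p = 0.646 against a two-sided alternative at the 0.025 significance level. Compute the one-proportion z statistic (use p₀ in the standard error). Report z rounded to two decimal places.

p̂ = 204/353 ≈ 0.57790.
SE = √(p₀(1−p₀)/n) = √(0.22868/353) = 0.02545.
z = (0.57790 − 0.646)/0.02545 = -0.06810/0.02545 = -2.68.
p-value = 2·P(Z > 2.675) ≈ 0.0075, so at α = 0.025 we reject H₀.

z = -2.68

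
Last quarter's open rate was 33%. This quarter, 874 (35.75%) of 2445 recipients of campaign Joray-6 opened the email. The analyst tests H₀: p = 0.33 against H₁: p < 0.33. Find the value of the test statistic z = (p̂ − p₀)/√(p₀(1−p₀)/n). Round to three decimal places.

p̂ = 874/2445 = 0.357464.
Under H₀, SE = √(0.33·0.67/2445) = √(9.04294e-05) = 0.009509.
z = (0.357464 − 0.33)/0.009509 = 0.027464/0.009509 = 2.888.

z = 2.888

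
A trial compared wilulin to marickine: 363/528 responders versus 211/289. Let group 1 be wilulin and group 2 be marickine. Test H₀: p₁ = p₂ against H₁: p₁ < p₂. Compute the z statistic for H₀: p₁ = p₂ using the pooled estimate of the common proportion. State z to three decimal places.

p̂₁ = 363/528 = 0.68750, p̂₂ = 211/289 = 0.73010.
Pooled p̂ = (363+211)/(528+289) = 574/817 = 0.70257.
SE = √(p̂(1−p̂)(1/n₁+1/n₂)) = √(0.70257·0.29743·0.00535415) = √(0.00111883) = 0.03345.
z = (0.68750 − 0.73010)/0.03345 = -0.04260/0.03345 = -1.274.

z = -1.274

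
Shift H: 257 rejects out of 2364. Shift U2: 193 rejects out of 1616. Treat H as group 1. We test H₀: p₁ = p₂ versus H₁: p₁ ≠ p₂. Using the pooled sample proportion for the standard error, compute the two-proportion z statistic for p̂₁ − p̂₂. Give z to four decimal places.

p̂₁ = 257/2364 = 0.108714, p̂₂ = 193/1616 = 0.119431.
Pooled p̂ = (257+193)/(2364+1616) = 450/3980 = 0.113065.
SE = √(0.100282 × 0.00104182) = 0.010221.
z = (0.108714 − 0.119431)/0.010221 = -0.010717/0.010221 = -1.0485.
p-value = 2·P(Z > 1.048) ≈ 0.2944.

z = -1.0485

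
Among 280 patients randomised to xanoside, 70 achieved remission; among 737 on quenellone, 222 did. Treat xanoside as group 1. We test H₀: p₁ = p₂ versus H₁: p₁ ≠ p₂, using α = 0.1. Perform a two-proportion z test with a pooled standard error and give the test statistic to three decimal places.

p̂₁ = 70/280 = 0.25000, p̂₂ = 222/737 = 0.30122.
Pooled p̂ = (70+222)/(280+737) = 292/1017 = 0.28712.
SE = √(p̂(1−p̂)(1/n₁+1/n₂)) = √(0.28712·0.71288·0.00492828) = √(0.00100873) = 0.03176.
z = (0.25000 − 0.30122)/0.03176 = -0.05122/0.03176 = -1.613.
p-value = 2·P(Z > 1.613) ≈ 0.1068; since p > α = 0.1, fail to reject H₀.

z = -1.613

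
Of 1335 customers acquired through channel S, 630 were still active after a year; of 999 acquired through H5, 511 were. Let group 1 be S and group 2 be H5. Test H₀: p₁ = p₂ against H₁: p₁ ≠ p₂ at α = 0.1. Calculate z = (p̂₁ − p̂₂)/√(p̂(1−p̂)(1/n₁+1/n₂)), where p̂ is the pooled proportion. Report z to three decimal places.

p̂₁ = 630/1335 ≈ 0.47191, p̂₂ = 511/999 ≈ 0.51151.
Pooled p̂ = (630+511)/(1335+999) = 1141/2334 = 0.48886.
SE = √(0.249876 × 0.00175006) = 0.02091.
z = (0.47191 − 0.51151)/0.02091 = -0.03960/0.02091 = -1.894.
Two-sided p-value ≈ 2·Φ(−1.894) = 0.0583, so at α = 0.1 we reject H₀.

z = -1.894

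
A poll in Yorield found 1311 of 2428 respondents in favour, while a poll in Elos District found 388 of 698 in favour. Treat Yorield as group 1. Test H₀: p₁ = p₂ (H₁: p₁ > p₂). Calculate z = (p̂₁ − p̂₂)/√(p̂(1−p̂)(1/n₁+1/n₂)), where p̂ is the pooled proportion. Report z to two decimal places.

z = -0.74

p̂₁ = 1311/2428 = 0.5400, p̂₂ = 388/698 = 0.5559.
Pooled p̂ = (1311+388)/(2428+698) = 1699/3126 = 0.5435.
SE = √(p̂(1−p̂)(1/n₁+1/n₂)) = √(0.5435·0.4565·0.00184453) = √(0.00045764) = 0.0214.
z = (0.5400 − 0.5559)/0.0214 = -0.0159/0.0214 = -0.74.
p-value = P(Z > -0.744) ≈ 0.7717.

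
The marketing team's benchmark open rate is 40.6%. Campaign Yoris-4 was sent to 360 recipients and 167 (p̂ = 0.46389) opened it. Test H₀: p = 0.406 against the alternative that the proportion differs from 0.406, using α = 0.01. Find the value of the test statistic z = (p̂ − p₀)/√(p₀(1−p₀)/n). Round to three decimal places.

p̂ = 167/360 ≈ 0.46389.
Under H₀, SE = √(0.406·0.594/360) = √(0.0006699) = 0.02588.
z = (0.46389 − 0.406)/0.02588 = 0.05789/0.02588 = 2.237.
Two-sided p-value ≈ 2·Φ(−2.237) = 0.0253, so at α = 0.01 we fail to reject H₀.

z = 2.237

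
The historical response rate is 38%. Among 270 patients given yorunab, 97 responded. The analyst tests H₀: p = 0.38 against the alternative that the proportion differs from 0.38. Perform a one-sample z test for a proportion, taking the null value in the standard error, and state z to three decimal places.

z = -0.702

p̂ = 97/270 ≈ 0.35926.
Standard error under H₀: √(0.38×0.62/270) = 0.02954.
z = (0.35926 − 0.38)/0.02954 = -0.02074/0.02954 = -0.702.
Two-sided p-value ≈ 2·Φ(−0.702) = 0.4826.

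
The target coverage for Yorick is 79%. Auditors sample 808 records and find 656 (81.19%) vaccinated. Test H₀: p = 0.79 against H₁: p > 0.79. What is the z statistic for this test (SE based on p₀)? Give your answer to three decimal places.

p̂ = 656/808 ≈ 0.81188.
SE = √(p₀(1−p₀)/n) = √(0.1659/808) = 0.01433.
z = (0.81188 − 0.79)/0.01433 = 0.02188/0.01433 = 1.527.
p-value = P(Z > 1.527) ≈ 0.0634.

z = 1.527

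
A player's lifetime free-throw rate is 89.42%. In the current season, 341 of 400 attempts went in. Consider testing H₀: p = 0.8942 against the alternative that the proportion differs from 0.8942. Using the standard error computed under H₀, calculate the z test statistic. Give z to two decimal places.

z = -2.71

p̂ = 341/400 = 0.8525.
Under H₀, SE = √(0.8942·0.1058/400) = √(0.000236516) = 0.0154.
z = (0.8525 − 0.8942)/0.0154 = -0.0417/0.0154 = -2.71.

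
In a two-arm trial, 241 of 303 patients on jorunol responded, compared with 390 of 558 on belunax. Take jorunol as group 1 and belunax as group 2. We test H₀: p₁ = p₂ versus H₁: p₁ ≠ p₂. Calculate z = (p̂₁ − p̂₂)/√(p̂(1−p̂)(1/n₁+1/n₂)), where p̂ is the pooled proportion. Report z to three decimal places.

z = 3.055

p̂₁ = 241/303 = 0.79538, p̂₂ = 390/558 = 0.69892.
Pooled p̂ = (241+390)/(303+558) = 631/861 = 0.73287.
SE = √(p̂(1−p̂)(1/n₁+1/n₂)) = √(0.73287·0.26713·0.00509244) = √(0.000996959) = 0.03157.
z = (0.79538 − 0.69892)/0.03157 = 0.09646/0.03157 = 3.055.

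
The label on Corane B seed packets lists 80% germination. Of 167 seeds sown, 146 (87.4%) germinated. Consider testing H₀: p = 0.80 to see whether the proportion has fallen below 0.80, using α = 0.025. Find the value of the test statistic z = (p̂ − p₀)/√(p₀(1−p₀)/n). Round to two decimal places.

z = 2.40

p̂ = 146/167 ≈ 0.8743.
SE = √(p₀(1−p₀)/n) = √(0.16/167) = 0.0310.
z = (0.8743 − 0.8)/0.0310 = 0.0743/0.0310 = 2.40.
p-value = P(Z < 2.399) ≈ 0.9918. With α = 0.025, fail to reject H₀.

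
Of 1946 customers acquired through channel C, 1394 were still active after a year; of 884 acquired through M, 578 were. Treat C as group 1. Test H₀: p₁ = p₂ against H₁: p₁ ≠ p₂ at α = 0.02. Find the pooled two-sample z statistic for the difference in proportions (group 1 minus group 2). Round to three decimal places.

p̂₁ = 1394/1946 = 0.71634, p̂₂ = 578/884 = 0.65385.
Pooled p̂ = (1394+578)/(1946+884) = 1972/2830 = 0.69682.
SE = √(p̂(1−p̂)(1/n₁+1/n₂)) = √(0.69682·0.30318·0.0016451) = √(0.000347546) = 0.01864.
z = (0.71634 − 0.65385)/0.01864 = 0.06249/0.01864 = 3.352.
Two-sided p-value ≈ 2·Φ(−3.352) = 0.0008; since p < α = 0.02, reject H₀.

z = 3.352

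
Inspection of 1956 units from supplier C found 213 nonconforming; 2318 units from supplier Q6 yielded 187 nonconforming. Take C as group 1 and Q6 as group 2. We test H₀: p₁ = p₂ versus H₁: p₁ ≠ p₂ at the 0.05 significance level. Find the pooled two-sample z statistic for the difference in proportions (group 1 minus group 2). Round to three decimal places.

p̂₁ = 213/1956 = 0.108896, p̂₂ = 187/2318 = 0.080673.
Pooled p̂ = (213+187)/(1956+2318) = 400/4274 = 0.093589.
SE = √(0.0848302 × 0.000942654) = 0.008942.
z = (0.108896 − 0.080673)/0.008942 = 0.028223/0.008942 = 3.156.
Two-sided p-value ≈ 2·Φ(−3.156) = 0.0016, so at α = 0.05 we reject H₀.

z = 3.156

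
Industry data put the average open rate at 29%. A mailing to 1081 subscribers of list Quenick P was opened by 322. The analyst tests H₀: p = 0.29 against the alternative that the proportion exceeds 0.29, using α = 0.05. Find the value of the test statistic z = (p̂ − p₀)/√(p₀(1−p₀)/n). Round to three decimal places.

z = 0.570

p̂ = 322/1081 ≈ 0.29787.
Standard error under H₀: √(0.29×0.71/1081) = 0.01380.
z = (0.29787 − 0.29)/0.01380 = 0.00787/0.01380 = 0.570.
p-value = P(Z > 0.570) ≈ 0.2842. With α = 0.05, fail to reject H₀.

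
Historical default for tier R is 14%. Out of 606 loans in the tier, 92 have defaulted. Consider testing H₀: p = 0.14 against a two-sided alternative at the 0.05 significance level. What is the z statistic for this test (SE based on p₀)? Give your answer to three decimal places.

z = 0.838

p̂ = 92/606 ≈ 0.15182.
Standard error under H₀: √(0.14×0.86/606) = 0.01410.
z = (0.15182 − 0.14)/0.01410 = 0.01182/0.01410 = 0.838.
Two-sided p-value ≈ 2·Φ(−0.838) = 0.4019. With α = 0.05, fail to reject H₀.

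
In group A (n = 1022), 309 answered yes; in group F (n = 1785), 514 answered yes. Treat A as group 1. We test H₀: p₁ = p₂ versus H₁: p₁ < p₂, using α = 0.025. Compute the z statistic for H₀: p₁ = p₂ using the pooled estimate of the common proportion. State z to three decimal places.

z = 0.806

p̂₁ = 309/1022 = 0.30235, p̂₂ = 514/1785 = 0.28796.
Pooled p̂ = (309+514)/(1022+1785) = 823/2807 = 0.29320.
SE = √(0.207232 × 0.0015387) = 0.01786.
z = (0.30235 − 0.28796)/0.01786 = 0.01439/0.01786 = 0.806.
p-value = P(Z < 0.806) ≈ 0.7899; since p > α = 0.025, fail to reject H₀.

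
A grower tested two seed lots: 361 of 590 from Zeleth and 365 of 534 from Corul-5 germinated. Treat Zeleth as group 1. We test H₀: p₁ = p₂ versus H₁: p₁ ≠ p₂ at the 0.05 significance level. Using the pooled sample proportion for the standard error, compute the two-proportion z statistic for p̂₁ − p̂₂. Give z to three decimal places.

z = -2.509

p̂₁ = 361/590 ≈ 0.61186, p̂₂ = 365/534 ≈ 0.68352.
Pooled p̂ = (361+365)/(590+534) = 726/1124 = 0.64591.
SE = √(p̂(1−p̂)(1/n₁+1/n₂)) = √(0.64591·0.35409·0.00356757) = √(0.000815944) = 0.02856.
z = (0.61186 − 0.68352)/0.02856 = -0.07166/0.02856 = -2.509.
Two-sided p-value ≈ 2·Φ(−2.509) = 0.0121; since p < α = 0.05, reject H₀.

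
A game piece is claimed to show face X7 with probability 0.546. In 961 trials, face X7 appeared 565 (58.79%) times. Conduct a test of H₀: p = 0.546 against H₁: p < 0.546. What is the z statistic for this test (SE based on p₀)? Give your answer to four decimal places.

p̂ = 565/961 = 0.5879292.
Standard error under H₀: √(0.546×0.454/961) = 0.0160606.
z = (0.5879292 − 0.546)/0.0160606 = 0.0419292/0.0160606 = 2.6107.
p-value = P(Z < 2.611) ≈ 0.9955.

z = 2.6107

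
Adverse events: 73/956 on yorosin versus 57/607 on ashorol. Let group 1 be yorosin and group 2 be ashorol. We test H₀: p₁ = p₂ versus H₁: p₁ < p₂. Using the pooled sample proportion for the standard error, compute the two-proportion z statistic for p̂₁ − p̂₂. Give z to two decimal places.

z = -1.22

p̂₁ = 73/956 = 0.0764, p̂₂ = 57/607 = 0.0939.
Pooled p̂ = (73+57)/(956+607) = 130/1563 = 0.0832.
SE = √(0.0762556 × 0.00269347) = 0.0143.
z = (0.0764 − 0.0939)/0.0143 = -0.0175/0.0143 = -1.22.
p-value = P(Z < -1.224) ≈ 0.1104.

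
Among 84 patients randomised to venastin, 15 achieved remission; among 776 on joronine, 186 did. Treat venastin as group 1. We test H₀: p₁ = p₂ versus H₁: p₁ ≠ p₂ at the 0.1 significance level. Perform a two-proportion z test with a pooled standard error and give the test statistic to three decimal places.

p̂₁ = 15/84 = 0.17857, p̂₂ = 186/776 = 0.23969.
Pooled p̂ = (15+186)/(84+776) = 201/860 = 0.23372.
SE = √(p̂(1−p̂)(1/n₁+1/n₂)) = √(0.23372·0.76628·0.0131934) = √(0.00236288) = 0.04861.
z = (0.17857 − 0.23969)/0.04861 = -0.06112/0.04861 = -1.257.
Two-sided p-value ≈ 2·Φ(−1.257) = 0.2086. With α = 0.1, fail to reject H₀.

z = -1.257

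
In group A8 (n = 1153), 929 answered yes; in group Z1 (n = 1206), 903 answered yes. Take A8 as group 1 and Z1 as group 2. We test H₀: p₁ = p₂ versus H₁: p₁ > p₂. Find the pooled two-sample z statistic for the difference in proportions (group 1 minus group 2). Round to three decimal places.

z = 3.321

p̂₁ = 929/1153 ≈ 0.805724, p̂₂ = 903/1206 ≈ 0.748756.
Pooled p̂ = (929+903)/(1153+1206) = 1832/2359 = 0.776600.
SE = √(0.173492 × 0.00169649) = 0.017156.
z = (0.805724 − 0.748756)/0.017156 = 0.056968/0.017156 = 3.321.
p-value = P(Z > 3.321) ≈ 0.0004.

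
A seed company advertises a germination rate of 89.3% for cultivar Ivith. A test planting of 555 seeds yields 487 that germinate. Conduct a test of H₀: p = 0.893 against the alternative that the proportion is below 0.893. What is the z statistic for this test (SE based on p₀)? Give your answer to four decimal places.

p̂ = 487/555 ≈ 0.8774775.
SE = √(p₀(1−p₀)/n) = √(0.095551/555) = 0.0131211.
z = (0.8774775 − 0.893)/0.0131211 = -0.0155225/0.0131211 = -1.1830.
p-value = P(Z < -1.183) ≈ 0.1184.

z = -1.1830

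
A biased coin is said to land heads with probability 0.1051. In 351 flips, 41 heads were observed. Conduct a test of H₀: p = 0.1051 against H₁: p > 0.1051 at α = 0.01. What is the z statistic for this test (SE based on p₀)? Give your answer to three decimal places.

p̂ = 41/351 ≈ 0.11681.
Standard error under H₀: √(0.1051×0.8949/351) = 0.01637.
z = (0.11681 − 0.1051)/0.01637 = 0.01171/0.01637 = 0.715.
p-value = P(Z > 0.715) ≈ 0.2372. With α = 0.01, fail to reject H₀.

z = 0.715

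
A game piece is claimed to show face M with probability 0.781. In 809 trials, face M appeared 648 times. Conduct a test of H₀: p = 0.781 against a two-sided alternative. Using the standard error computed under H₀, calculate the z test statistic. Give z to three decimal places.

z = 1.375

p̂ = 648/809 ≈ 0.80099.
Standard error under H₀: √(0.781×0.219/809) = 0.01454.
z = (0.80099 − 0.781)/0.01454 = 0.01999/0.01454 = 1.375.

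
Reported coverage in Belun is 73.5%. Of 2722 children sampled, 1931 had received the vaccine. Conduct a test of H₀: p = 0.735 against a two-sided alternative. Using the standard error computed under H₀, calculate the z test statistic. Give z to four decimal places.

z = -3.0258

p̂ = 1931/2722 = 0.709405.
SE = √(p₀(1−p₀)/n) = √(0.19478/2722) = 0.008459.
z = (0.709405 − 0.735)/0.008459 = -0.025595/0.008459 = -3.0258.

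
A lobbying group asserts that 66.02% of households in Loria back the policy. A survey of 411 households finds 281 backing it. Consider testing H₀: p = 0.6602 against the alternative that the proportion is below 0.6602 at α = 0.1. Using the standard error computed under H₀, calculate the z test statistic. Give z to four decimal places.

p̂ = 281/411 ≈ 0.683698.
Under H₀, SE = √(0.6602·0.3398/411) = √(0.00054583) = 0.023363.
z = (0.683698 − 0.6602)/0.023363 = 0.023498/0.023363 = 1.0058.
p-value = P(Z < 1.006) ≈ 0.8427, so at α = 0.1 we fail to reject H₀.

z = 1.0058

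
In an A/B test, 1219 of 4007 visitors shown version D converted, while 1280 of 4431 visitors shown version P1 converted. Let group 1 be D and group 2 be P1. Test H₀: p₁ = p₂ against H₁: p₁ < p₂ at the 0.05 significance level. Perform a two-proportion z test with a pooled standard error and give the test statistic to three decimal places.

z = 1.542

p̂₁ = 1219/4007 ≈ 0.304218, p̂₂ = 1280/4431 ≈ 0.288874.
Pooled p̂ = (1219+1280)/(4007+4431) = 2499/8438 = 0.296160.
SE = √(0.208449 × 0.000475246) = 0.009953.
z = (0.304218 − 0.288874)/0.009953 = 0.015344/0.009953 = 1.542.
p-value = P(Z < 1.542) ≈ 0.9384, so at α = 0.05 we fail to reject H₀.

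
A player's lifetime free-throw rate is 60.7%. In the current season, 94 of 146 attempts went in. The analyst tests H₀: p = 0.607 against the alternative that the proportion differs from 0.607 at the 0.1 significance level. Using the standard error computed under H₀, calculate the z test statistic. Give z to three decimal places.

z = 0.911

p̂ = 94/146 ≈ 0.64384.
Under H₀, SE = √(0.607·0.393/146) = √(0.00163391) = 0.04042.
z = (0.64384 − 0.607)/0.04042 = 0.03684/0.04042 = 0.911.
p-value = 2·P(Z > 0.911) ≈ 0.3621. With α = 0.1, fail to reject H₀.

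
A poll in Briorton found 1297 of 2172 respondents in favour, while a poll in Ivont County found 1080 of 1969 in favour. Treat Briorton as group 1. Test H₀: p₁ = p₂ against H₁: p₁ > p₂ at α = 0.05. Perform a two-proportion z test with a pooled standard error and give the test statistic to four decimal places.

z = 3.1613

p̂₁ = 1297/2172 = 0.597145, p̂₂ = 1080/1969 = 0.548502.
Pooled p̂ = (1297+1080)/(2172+1969) = 2377/4141 = 0.574016.
SE = √(p̂(1−p̂)(1/n₁+1/n₂)) = √(0.574016·0.425984·0.000968277) = √(0.000236765) = 0.015387.
z = (0.597145 − 0.548502)/0.015387 = 0.048643/0.015387 = 3.1613.
p-value = P(Z > 3.161) ≈ 0.0008. With α = 0.05, reject H₀.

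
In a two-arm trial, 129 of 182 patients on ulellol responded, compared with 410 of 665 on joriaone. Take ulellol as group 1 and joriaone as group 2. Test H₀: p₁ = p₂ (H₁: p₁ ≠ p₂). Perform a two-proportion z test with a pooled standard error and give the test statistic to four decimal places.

p̂₁ = 129/182 ≈ 0.708791, p̂₂ = 410/665 ≈ 0.616541.
Pooled p̂ = (129+410)/(182+665) = 539/847 = 0.636364.
SE = √(p̂(1−p̂)(1/n₁+1/n₂)) = √(0.636364·0.363636·0.00699826) = √(0.00161943) = 0.040242.
z = (0.708791 − 0.616541)/0.040242 = 0.092250/0.040242 = 2.2924.
p-value = 2·P(Z > 2.292) ≈ 0.0219.

z = 2.2924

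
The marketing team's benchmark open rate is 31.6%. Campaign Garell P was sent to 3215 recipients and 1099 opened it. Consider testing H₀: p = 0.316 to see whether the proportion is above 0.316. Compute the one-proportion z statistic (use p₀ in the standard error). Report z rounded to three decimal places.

z = 3.151

p̂ = 1099/3215 = 0.34184.
Standard error under H₀: √(0.316×0.684/3215) = 0.00820.
z = (0.34184 − 0.316)/0.00820 = 0.02584/0.00820 = 3.151.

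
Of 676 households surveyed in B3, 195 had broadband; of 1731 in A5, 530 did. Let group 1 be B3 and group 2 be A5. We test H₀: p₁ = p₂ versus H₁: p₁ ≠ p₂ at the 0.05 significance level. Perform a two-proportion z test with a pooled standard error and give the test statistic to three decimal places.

p̂₁ = 195/676 ≈ 0.28846, p̂₂ = 530/1731 ≈ 0.30618.
Pooled p̂ = (195+530)/(676+1731) = 725/2407 = 0.30120.
SE = √(p̂(1−p̂)(1/n₁+1/n₂)) = √(0.30120·0.69880·0.00205699) = √(0.000432956) = 0.02081.
z = (0.28846 − 0.30618)/0.02081 = -0.01772/0.02081 = -0.852.
p-value = 2·P(Z > 0.852) ≈ 0.3944. With α = 0.05, fail to reject H₀.

z = -0.852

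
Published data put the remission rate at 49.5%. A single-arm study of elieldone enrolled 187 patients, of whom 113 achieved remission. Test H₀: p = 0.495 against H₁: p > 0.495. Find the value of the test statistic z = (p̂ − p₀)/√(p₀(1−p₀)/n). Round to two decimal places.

p̂ = 113/187 = 0.6043.
SE = √(p₀(1−p₀)/n) = √(0.24998/187) = 0.0366.
z = (0.6043 − 0.495)/0.0366 = 0.1093/0.0366 = 2.99.
p-value = P(Z > 2.989) ≈ 0.0014.

z = 2.99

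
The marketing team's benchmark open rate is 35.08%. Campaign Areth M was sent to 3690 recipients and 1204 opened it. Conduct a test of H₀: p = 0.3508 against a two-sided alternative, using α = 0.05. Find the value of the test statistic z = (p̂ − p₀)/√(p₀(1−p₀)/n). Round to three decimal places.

p̂ = 1204/3690 = 0.326287.
Under H₀, SE = √(0.3508·0.6492/3690) = √(6.1718e-05) = 0.007856.
z = (0.326287 − 0.3508)/0.007856 = -0.024513/0.007856 = -3.120.
p-value = 2·P(Z > 3.120) ≈ 0.0018, so at α = 0.05 we reject H₀.

z = -3.120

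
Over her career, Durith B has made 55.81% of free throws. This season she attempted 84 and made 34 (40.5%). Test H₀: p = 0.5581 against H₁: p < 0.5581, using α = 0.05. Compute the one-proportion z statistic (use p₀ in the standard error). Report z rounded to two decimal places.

z = -2.83

p̂ = 34/84 = 0.4048.
Under H₀, SE = √(0.5581·0.4419/84) = √(0.002936) = 0.0542.
z = (0.4048 − 0.5581)/0.0542 = -0.1533/0.0542 = -2.83.
p-value = P(Z < -2.830) ≈ 0.0023; since p < α = 0.05, reject H₀.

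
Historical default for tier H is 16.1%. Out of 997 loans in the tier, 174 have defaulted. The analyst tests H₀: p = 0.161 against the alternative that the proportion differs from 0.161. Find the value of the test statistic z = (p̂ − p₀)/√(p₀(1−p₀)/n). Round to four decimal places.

z = 1.1618

p̂ = 174/997 = 0.1745236.
SE = √(p₀(1−p₀)/n) = √(0.13508/997) = 0.0116398.
z = (0.1745236 − 0.161)/0.0116398 = 0.0135236/0.0116398 = 1.1618.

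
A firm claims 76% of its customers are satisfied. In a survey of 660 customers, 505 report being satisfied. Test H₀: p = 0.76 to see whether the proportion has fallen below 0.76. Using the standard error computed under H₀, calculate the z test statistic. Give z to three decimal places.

z = 0.310

p̂ = 505/660 = 0.76515.
Standard error under H₀: √(0.76×0.24/660) = 0.01662.
z = (0.76515 − 0.76)/0.01662 = 0.00515/0.01662 = 0.310.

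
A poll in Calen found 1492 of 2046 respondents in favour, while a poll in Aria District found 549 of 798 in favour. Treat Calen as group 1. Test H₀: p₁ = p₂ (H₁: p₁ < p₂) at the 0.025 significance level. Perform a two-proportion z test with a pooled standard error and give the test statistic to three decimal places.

z = 2.196

p̂₁ = 1492/2046 = 0.72923, p̂₂ = 549/798 = 0.68797.
Pooled p̂ = (1492+549)/(2046+798) = 2041/2844 = 0.71765.
SE = √(0.202628 × 0.00174189) = 0.01879.
z = (0.72923 − 0.68797)/0.01879 = 0.04126/0.01879 = 2.196.
p-value = P(Z < 2.196) ≈ 0.9860; since p > α = 0.025, fail to reject H₀.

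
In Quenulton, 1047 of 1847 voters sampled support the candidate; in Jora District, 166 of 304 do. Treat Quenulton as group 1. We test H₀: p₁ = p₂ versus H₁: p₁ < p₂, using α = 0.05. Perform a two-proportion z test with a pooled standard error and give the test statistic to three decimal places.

p̂₁ = 1047/1847 ≈ 0.56687, p̂₂ = 166/304 ≈ 0.54605.
Pooled p̂ = (1047+166)/(1847+304) = 1213/2151 = 0.56392.
SE = √(p̂(1−p̂)(1/n₁+1/n₂)) = √(0.56392·0.43608·0.00383089) = √(0.000942069) = 0.03069.
z = (0.56687 − 0.54605)/0.03069 = 0.02082/0.03069 = 0.678.
p-value = P(Z < 0.678) ≈ 0.7511; since p > α = 0.05, fail to reject H₀.

z = 0.678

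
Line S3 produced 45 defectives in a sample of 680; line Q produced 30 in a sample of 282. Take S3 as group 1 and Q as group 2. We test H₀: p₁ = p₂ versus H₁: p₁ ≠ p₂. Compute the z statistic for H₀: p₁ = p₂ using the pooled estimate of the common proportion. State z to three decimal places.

p̂₁ = 45/680 = 0.06618, p̂₂ = 30/282 = 0.10638.
Pooled p̂ = (45+30)/(680+282) = 75/962 = 0.07796.
SE = √(p̂(1−p̂)(1/n₁+1/n₂)) = √(0.07796·0.92204·0.00501669) = √(0.000360622) = 0.01899.
z = (0.06618 − 0.10638)/0.01899 = -0.04020/0.01899 = -2.117.

z = -2.117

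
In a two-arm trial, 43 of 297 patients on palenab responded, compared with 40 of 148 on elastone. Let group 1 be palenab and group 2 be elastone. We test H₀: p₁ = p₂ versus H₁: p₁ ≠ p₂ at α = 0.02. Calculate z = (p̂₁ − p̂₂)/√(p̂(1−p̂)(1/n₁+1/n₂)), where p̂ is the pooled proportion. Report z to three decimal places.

z = -3.202

p̂₁ = 43/297 = 0.14478, p̂₂ = 40/148 = 0.27027.
Pooled p̂ = (43+40)/(297+148) = 83/445 = 0.18652.
SE = √(p̂(1−p̂)(1/n₁+1/n₂)) = √(0.18652·0.81348·0.0101238) = √(0.00153606) = 0.03919.
z = (0.14478 − 0.27027)/0.03919 = -0.12549/0.03919 = -3.202.
p-value = 2·P(Z > 3.202) ≈ 0.0014; since p < α = 0.02, reject H₀.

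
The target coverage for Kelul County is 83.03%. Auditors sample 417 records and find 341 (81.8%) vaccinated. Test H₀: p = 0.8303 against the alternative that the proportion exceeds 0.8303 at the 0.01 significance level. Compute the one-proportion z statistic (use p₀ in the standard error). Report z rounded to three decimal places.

p̂ = 341/417 = 0.81775.
Standard error under H₀: √(0.8303×0.1697/417) = 0.01838.
z = (0.81775 − 0.8303)/0.01838 = -0.01255/0.01838 = -0.683.
p-value = P(Z > -0.683) ≈ 0.7527. With α = 0.01, fail to reject H₀.

z = -0.683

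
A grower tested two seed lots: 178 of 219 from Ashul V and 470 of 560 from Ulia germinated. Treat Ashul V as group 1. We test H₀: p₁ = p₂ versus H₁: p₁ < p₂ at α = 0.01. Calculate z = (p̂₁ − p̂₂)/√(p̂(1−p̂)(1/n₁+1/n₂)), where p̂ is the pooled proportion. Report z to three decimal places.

p̂₁ = 178/219 = 0.81279, p̂₂ = 470/560 = 0.83929.
Pooled p̂ = (178+470)/(219+560) = 648/779 = 0.83184.
SE = √(p̂(1−p̂)(1/n₁+1/n₂)) = √(0.83184·0.16816·0.00635192) = √(0.000888539) = 0.02981.
z = (0.81279 − 0.83929)/0.02981 = -0.02650/0.02981 = -0.889.
p-value = P(Z < -0.889) ≈ 0.1870, so at α = 0.01 we fail to reject H₀.

z = -0.889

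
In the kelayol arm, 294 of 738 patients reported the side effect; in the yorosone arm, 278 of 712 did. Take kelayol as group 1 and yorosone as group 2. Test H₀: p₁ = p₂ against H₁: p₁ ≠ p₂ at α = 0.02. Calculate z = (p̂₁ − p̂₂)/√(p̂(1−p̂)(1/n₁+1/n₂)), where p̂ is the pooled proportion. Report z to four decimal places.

p̂₁ = 294/738 ≈ 0.398374, p̂₂ = 278/712 ≈ 0.390449.
Pooled p̂ = (294+278)/(738+712) = 572/1450 = 0.394483.
SE = √(0.238866 × 0.00275951) = 0.025674.
z = (0.398374 − 0.390449)/0.025674 = 0.007925/0.025674 = 0.3087.
p-value = 2·P(Z > 0.309) ≈ 0.7576. With α = 0.02, fail to reject H₀.

z = 0.3087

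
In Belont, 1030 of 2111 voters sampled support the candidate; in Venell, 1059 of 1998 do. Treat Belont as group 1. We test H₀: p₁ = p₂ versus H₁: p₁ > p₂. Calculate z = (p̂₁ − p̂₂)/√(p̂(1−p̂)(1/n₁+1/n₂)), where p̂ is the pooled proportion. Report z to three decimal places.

z = -2.699

p̂₁ = 1030/2111 = 0.48792, p̂₂ = 1059/1998 = 0.53003.
Pooled p̂ = (1030+1059)/(2111+1998) = 2089/4109 = 0.50840.
SE = √(0.24993 × 0.00097421) = 0.01560.
z = (0.48792 − 0.53003)/0.01560 = -0.04211/0.01560 = -2.699.
p-value = P(Z > -2.699) ≈ 0.9965.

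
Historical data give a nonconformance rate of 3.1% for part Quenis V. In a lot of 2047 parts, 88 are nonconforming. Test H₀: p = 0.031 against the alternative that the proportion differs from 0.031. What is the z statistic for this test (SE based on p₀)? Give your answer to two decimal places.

z = 3.13

p̂ = 88/2047 ≈ 0.04299.
SE = √(p₀(1−p₀)/n) = √(0.030039/2047) = 0.00383.
z = (0.04299 − 0.031)/0.00383 = 0.01199/0.00383 = 3.13.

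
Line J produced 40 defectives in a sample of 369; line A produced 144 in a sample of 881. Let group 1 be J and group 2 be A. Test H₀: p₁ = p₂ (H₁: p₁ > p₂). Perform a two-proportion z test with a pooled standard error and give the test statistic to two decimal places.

z = -2.51

p̂₁ = 40/369 = 0.10840, p̂₂ = 144/881 = 0.16345.
Pooled p̂ = (40+144)/(369+881) = 184/1250 = 0.14720.
SE = √(p̂(1−p̂)(1/n₁+1/n₂)) = √(0.14720·0.85280·0.0038451) = √(0.000482684) = 0.02197.
z = (0.10840 − 0.16345)/0.02197 = -0.05505/0.02197 = -2.51.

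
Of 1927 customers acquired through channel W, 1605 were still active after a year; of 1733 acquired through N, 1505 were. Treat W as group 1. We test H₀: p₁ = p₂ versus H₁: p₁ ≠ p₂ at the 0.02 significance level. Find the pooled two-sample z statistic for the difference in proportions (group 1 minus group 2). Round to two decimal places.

p̂₁ = 1605/1927 = 0.83290, p̂₂ = 1505/1733 = 0.86844.
Pooled p̂ = (1605+1505)/(1927+1733) = 3110/3660 = 0.84973.
SE = √(p̂(1−p̂)(1/n₁+1/n₂)) = √(0.84973·0.15027·0.00109598) = √(0.000139946) = 0.01183.
z = (0.83290 − 0.86844)/0.01183 = -0.03554/0.01183 = -3.00.
Two-sided p-value ≈ 2·Φ(−3.004) = 0.0027. With α = 0.02, reject H₀.

z = -3.00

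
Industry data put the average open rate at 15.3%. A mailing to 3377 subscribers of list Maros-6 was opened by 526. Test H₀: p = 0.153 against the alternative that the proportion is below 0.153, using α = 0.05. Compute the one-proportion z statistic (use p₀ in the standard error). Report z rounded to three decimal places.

p̂ = 526/3377 = 0.1557595.
SE = √(p₀(1−p₀)/n) = √(0.12959/3377) = 0.0061947.
z = (0.1557595 − 0.153)/0.0061947 = 0.0027595/0.0061947 = 0.445.
p-value = P(Z < 0.445) ≈ 0.6720; since p > α = 0.05, fail to reject H₀.

z = 0.445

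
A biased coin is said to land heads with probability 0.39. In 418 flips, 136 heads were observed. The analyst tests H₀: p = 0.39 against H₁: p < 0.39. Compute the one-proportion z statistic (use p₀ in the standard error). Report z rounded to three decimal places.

z = -2.710

p̂ = 136/418 = 0.325359.
SE = √(p₀(1−p₀)/n) = √(0.2379/418) = 0.023857.
z = (0.325359 − 0.39)/0.023857 = -0.064641/0.023857 = -2.710.
p-value = P(Z < -2.710) ≈ 0.0034.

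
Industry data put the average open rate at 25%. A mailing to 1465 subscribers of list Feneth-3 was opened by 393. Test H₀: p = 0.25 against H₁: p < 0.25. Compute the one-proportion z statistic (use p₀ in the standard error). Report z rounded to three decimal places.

p̂ = 393/1465 ≈ 0.268259.
SE = √(p₀(1−p₀)/n) = √(0.1875/1465) = 0.011313.
z = (0.268259 − 0.25)/0.011313 = 0.018259/0.011313 = 1.614.
p-value = P(Z < 1.614) ≈ 0.9467.

z = 1.614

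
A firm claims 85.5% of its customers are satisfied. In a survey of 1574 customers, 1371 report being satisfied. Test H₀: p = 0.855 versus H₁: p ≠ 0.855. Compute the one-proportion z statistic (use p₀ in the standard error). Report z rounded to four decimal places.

p̂ = 1371/1574 = 0.871029.
Standard error under H₀: √(0.855×0.145/1574) = 0.008875.
z = (0.871029 − 0.855)/0.008875 = 0.016029/0.008875 = 1.8061.

z = 1.8061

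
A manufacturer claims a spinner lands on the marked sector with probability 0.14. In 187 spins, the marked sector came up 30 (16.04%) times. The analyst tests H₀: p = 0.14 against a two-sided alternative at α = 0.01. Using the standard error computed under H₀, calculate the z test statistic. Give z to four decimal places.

p̂ = 30/187 ≈ 0.160428.
SE = √(p₀(1−p₀)/n) = √(0.1204/187) = 0.025374.
z = (0.160428 − 0.14)/0.025374 = 0.020428/0.025374 = 0.8051.
p-value = 2·P(Z > 0.805) ≈ 0.4208; since p > α = 0.01, fail to reject H₀.

z = 0.8051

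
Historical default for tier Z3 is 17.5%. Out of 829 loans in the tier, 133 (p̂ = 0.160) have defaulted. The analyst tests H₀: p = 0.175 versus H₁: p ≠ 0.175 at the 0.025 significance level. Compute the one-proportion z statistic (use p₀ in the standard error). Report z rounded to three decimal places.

z = -1.104

p̂ = 133/829 = 0.16043.
Under H₀, SE = √(0.175·0.825/829) = √(0.000174156) = 0.01320.
z = (0.16043 − 0.175)/0.01320 = -0.01457/0.01320 = -1.104.
Two-sided p-value ≈ 2·Φ(−1.104) = 0.2697. With α = 0.025, fail to reject H₀.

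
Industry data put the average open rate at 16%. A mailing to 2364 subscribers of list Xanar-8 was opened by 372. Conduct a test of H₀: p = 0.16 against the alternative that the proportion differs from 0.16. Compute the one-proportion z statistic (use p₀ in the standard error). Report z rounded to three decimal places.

p̂ = 372/2364 ≈ 0.15736.
Under H₀, SE = √(0.16·0.84/2364) = √(5.68528e-05) = 0.00754.
z = (0.15736 − 0.16)/0.00754 = -0.00264/0.00754 = -0.350.
Two-sided p-value ≈ 2·Φ(−0.350) = 0.7263.

z = -0.350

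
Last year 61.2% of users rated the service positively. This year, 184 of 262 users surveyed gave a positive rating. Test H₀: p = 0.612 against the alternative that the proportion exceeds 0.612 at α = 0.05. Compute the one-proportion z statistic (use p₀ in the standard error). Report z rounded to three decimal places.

p̂ = 184/262 ≈ 0.70229.
Under H₀, SE = √(0.612·0.388/262) = √(0.000906321) = 0.03011.
z = (0.70229 − 0.612)/0.03011 = 0.09029/0.03011 = 2.999.
p-value = P(Z > 2.999) ≈ 0.0014, so at α = 0.05 we reject H₀.

z = 2.999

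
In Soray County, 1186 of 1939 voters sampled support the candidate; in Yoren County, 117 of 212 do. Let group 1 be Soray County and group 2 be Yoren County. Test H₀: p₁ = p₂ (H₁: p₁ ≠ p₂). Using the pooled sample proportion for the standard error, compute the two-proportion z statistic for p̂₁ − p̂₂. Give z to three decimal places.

p̂₁ = 1186/1939 = 0.61166, p̂₂ = 117/212 = 0.55189.
Pooled p̂ = (1186+117)/(1939+212) = 1303/2151 = 0.60576.
SE = √(p̂(1−p̂)(1/n₁+1/n₂)) = √(0.60576·0.39424·0.00523271) = √(0.00124964) = 0.03535.
z = (0.61166 − 0.55189)/0.03535 = 0.05977/0.03535 = 1.691.
Two-sided p-value ≈ 2·Φ(−1.691) = 0.0909.

z = 1.691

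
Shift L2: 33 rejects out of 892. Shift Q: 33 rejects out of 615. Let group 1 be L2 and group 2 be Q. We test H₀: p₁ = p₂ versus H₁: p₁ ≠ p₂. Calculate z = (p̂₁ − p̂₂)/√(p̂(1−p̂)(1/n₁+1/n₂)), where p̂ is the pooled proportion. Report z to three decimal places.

p̂₁ = 33/892 = 0.036996, p̂₂ = 33/615 = 0.053659.
Pooled p̂ = (33+33)/(892+615) = 66/1507 = 0.043796.
SE = √(p̂(1−p̂)(1/n₁+1/n₂)) = √(0.043796·0.956204·0.00274709) = √(0.000115042) = 0.010726.
z = (0.036996 − 0.053659)/0.010726 = -0.016663/0.010726 = -1.554.
Two-sided p-value ≈ 2·Φ(−1.554) = 0.1203.

z = -1.554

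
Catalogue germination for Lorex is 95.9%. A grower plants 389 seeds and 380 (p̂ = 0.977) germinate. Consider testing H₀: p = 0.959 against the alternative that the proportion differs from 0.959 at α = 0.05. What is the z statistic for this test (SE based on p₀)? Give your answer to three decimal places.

p̂ = 380/389 ≈ 0.97686.
Under H₀, SE = √(0.959·0.041/389) = √(0.000101077) = 0.01005.
z = (0.97686 − 0.959)/0.01005 = 0.01786/0.01005 = 1.777.
p-value = 2·P(Z > 1.777) ≈ 0.0756, so at α = 0.05 we fail to reject H₀.

z = 1.777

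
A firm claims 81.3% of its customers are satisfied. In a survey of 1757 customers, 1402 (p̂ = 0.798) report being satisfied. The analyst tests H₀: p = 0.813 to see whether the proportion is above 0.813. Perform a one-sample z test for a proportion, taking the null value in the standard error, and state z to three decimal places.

z = -1.618

p̂ = 1402/1757 = 0.79795.
SE = √(p₀(1−p₀)/n) = √(0.15203/1757) = 0.00930.
z = (0.79795 − 0.813)/0.00930 = -0.01505/0.00930 = -1.618.
p-value = P(Z > -1.618) ≈ 0.9471.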